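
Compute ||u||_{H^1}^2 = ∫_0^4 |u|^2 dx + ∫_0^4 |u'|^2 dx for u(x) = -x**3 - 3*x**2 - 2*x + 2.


||u||_{H^1}^2 = 1551008/105

The H^1 norm (squared) on an interval (0, L) is
  ||u||_{H^1}^2 = ∫_0^L u(x)^2 dx + ∫_0^L u'(x)^2 dx.
Compute u'(x) = -3*x**2 - 6*x - 2.
Then u(x)^2 = x**6 + 6*x**5 + 13*x**4 + 8*x**3 - 8*x**2 - 8*x + 4 and u'(x)^2 = 9*x**4 + 36*x**3 + 48*x**2 + 24*x + 4.
Integrate each monomial from 0 to 4 using ∫_0^4 c·x^n dx = c·4^(n+1)/(n+1):
  ∫_0^4 u(x)^2 dx = ∫_0^4 (x^6 + 6*x^5 + 13*x^4 + 8*x^3 - 8*x^2 - 8*x + 4) dx. Term by term:
    ∫_0^4 x^6 dx = 16384/7;  ∫_0^4 6*x^5 dx = 4096;  ∫_0^4 13*x^4 dx = 13312/5;
    ∫_0^4 8*x^3 dx = 512;  ∫_0^4 -8*x^2 dx = -512/3;  ∫_0^4 -8*x dx = -64;
    ∫_0^4 4 dx = 16.
  Sum: 16384/7 + 4096 + 13312/5 + 512 − 512/3 − 64 + 16 = 986192/105.
  ∫_0^4 u'(x)^2 dx = ∫_0^4 (9*x^4 + 36*x^3 + 48*x^2 + 24*x + 4) dx. Term by term:
    ∫_0^4 9*x^4 dx = 9216/5;  ∫_0^4 36*x^3 dx = 2304;  ∫_0^4 48*x^2 dx = 1024;
    ∫_0^4 24*x dx = 192;  ∫_0^4 4 dx = 16.
  Sum: 9216/5 + 2304 + 1024 + 192 + 16 = 26896/5.
Adding: ||u||_{H^1}^2 = 986192/105 + 26896/5 = 1551008/105.


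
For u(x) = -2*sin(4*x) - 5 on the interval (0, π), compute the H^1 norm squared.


||u||_{H^1(0,π)}^2 = 59*π

u'(x) = -8*cos(4*x).
Expand u² and (u')² and integrate term by term on (0, π), using: for integers n ≥ 1, ∫_0^π sin²(nx) dx = ∫_0^π cos²(nx) dx = π/2; for n ≠ n', ∫_0^π sin(nx)sin(n'x) dx = ∫_0^π cos(nx)cos(n'x) dx = 0; and by product-to-sum, ∫_0^π sin(nx)cos(n'x) dx = ½∫_0^π [sin((n+n')x) + sin((n−n')x)] dx, which is 0 when n+n' is even and 2n/(n²−n'²) when n+n' is odd (it need not vanish on (0, π)). For the constant mode: ∫_0^π 1 dx = π, ∫_0^π cos(nx) dx = 0, ∫_0^π sin(nx) dx = (1−(−1)^n)/n.
  u² squared terms: (-5)²·∫1 dx = 25·π = 25*π;  (-2)²·∫sin(4x)² dx = 4·π/2 = 2*π.
  u² cross terms: 2·(-5)·(-2)·∫1·sin(4x) dx = 20·(0) = 0.
  So ∫_0^π u² dx = 25*π + 2*π + 0 = 27*π.
  (u')² squared terms: (-8)²·∫cos(4x)² dx = 64·π/2 = 32*π.
  So ∫_0^π (u')² dx = 32*π.
||u||_{H^1}^2 = (27*π) + (32*π) = 59*π.


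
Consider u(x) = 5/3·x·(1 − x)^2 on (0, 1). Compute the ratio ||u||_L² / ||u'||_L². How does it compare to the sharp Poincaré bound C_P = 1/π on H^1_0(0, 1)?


||u||_L² / ||u'||_L² = sqrt(14)/14 < C_P = 1/π.

u(x) = 5/3·x·(1 − x)^2, so u'(x) = 5*x^2 - 20*x/3 + 5/3.
u(x) = 5/3·x·(1 − x)^2 vanishes at x = 0 and x = 1, so u ∈ H^1_0(0, 1). Differentiate via the product rule and integrate the resulting polynomials term by term.
  ∫_0^1 u² dx = ∫_0^1 (25*x^6/9 - 100*x^5/9 + 50*x^4/3 - 100*x^3/9 + 25*x^2/9) dx. Term by term:
    ∫_0^1 25*x^6/9 dx = 25/63;  ∫_0^1 -100*x^5/9 dx = -50/27;  ∫_0^1 50*x^4/3 dx = 10/3;
    ∫_0^1 -100*x^3/9 dx = -25/9;  ∫_0^1 25*x^2/9 dx = 25/27.
  Sum: 25/63 − 50/27 + 10/3 − 25/9 + 25/27 = 5/189.
  ∫_0^1 (u')² dx = ∫_0^1 (25*x^4 - 200*x^3/3 + 550*x^2/9 - 200*x/9 + 25/9) dx. Term by term:
    ∫_0^1 25*x^4 dx = 5;  ∫_0^1 -200*x^3/3 dx = -50/3;  ∫_0^1 550*x^2/9 dx = 550/27;
    ∫_0^1 -200*x/9 dx = -100/9;  ∫_0^1 25/9 dx = 25/9.
  Sum: 5 − 50/3 + 550/27 − 100/9 + 25/9 = 10/27.
∫_0^1 u² dx = 5/189, so ||u||_L² = sqrt(105)/63.
∫_0^1 (u')² dx = 10/27, so ||u'||_L² = sqrt(30)/9.
Ratio ||u||_L² / ||u'||_L² = sqrt(14)/14.
Sharp Poincaré constant on H^1_0(0, 1) is C_P = L/π = 1/π, achieved by sin(π·x).
A polynomial bump cannot attain the sharp Poincaré constant (only the first sine eigenfunction does), so the ratio is strictly less than C_P, consistent with ||u||_L² ≤ C_P ||u'||_L².


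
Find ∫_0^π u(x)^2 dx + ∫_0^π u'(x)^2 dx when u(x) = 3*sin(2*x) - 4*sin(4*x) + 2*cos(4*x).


||u||_{H^1(0,π)}^2 = 385*π/2

u'(x) = -8*sin(4*x) + 6*cos(2*x) - 16*cos(4*x).
Expand u² and (u')² and integrate term by term on (0, π), using: for integers n ≥ 1, ∫_0^π sin²(nx) dx = ∫_0^π cos²(nx) dx = π/2; for n ≠ n', ∫_0^π sin(nx)sin(n'x) dx = ∫_0^π cos(nx)cos(n'x) dx = 0; and by product-to-sum, ∫_0^π sin(nx)cos(n'x) dx = ½∫_0^π [sin((n+n')x) + sin((n−n')x)] dx, which is 0 when n+n' is even and 2n/(n²−n'²) when n+n' is odd (it need not vanish on (0, π)).
  u² squared terms: (-4)²·∫sin(4x)² dx = 16·π/2 = 8*π;  (2)²·∫cos(4x)² dx = 4·π/2 = 2*π;  (3)²·∫sin(2x)² dx = 9·π/2 = 9*π/2.
  u² cross terms: 2·(-4)·(2)·∫sin(4x)·cos(4x) dx = -16·(0) = 0;  2·(-4)·(3)·∫sin(4x)·sin(2x) dx = -24·(0) = 0;  2·(2)·(3)·∫cos(4x)·sin(2x) dx = 12·(0) = 0.
  So ∫_0^π u² dx = 8*π + 2*π + 9*π/2 + 0 + 0 + 0 = 29*π/2.
  (u')² squared terms: (-16)²·∫cos(4x)² dx = 256·π/2 = 128*π;  (-8)²·∫sin(4x)² dx = 64·π/2 = 32*π;  (6)²·∫cos(2x)² dx = 36·π/2 = 18*π.
  (u')² cross terms: 2·(-16)·(-8)·∫cos(4x)·sin(4x) dx = 256·(0) = 0;  2·(-16)·(6)·∫cos(4x)·cos(2x) dx = -192·(0) = 0;  2·(-8)·(6)·∫sin(4x)·cos(2x) dx = -96·(0) = 0.
  So ∫_0^π (u')² dx = 128*π + 32*π + 18*π + 0 + 0 + 0 = 178*π.
||u||_{H^1}^2 = (29*π/2) + (178*π) = 385*π/2.


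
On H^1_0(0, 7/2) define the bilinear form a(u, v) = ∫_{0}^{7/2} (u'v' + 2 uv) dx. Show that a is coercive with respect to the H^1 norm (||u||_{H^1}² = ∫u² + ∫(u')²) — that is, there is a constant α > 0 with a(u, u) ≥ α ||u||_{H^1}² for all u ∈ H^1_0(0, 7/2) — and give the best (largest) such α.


α = 1

Coercivity of a(·,·) on H^1_0(0, 7/2) means a(u, u) ≥ α ||u||_{H^1}² for every u ∈ H^1_0.
The interval has length L = 7/2, and Poincaré/coercivity depend only on L. Here a(u, u) = ∫(u')² + (2)·∫u².
Here c = 2 ≥ 1, so a(u,u) = ∫(u')² + c∫u² ≥ ∫(u')² + ∫u² = ||u||_{H^1}², i.e. α = 1 works. No larger α is possible: a(u,u) ≥ α||u||_{H^1}² means (1−α)∫(u')² ≥ (α−c)∫u², and for the modes u_n = sin(nπ(x−x₀)/L) (x₀ the left endpoint) one has ∫u_n²/∫(u_n')² = (L/(nπ))² → 0, so a(u_n,u_n)/||u_n||_{H^1}² → 1. Hence the optimal constant is α = 1.
Therefore α = 1.


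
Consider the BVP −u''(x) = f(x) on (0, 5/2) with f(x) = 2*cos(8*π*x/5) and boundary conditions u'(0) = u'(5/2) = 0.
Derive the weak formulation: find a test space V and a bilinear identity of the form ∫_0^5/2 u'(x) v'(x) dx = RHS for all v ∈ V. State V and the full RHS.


V = H^1(0, 5/2) (no boundary constraint on v; u is determined up to an additive constant); weak form: ∫_0^5/2 u'v' dx = ∫_0^5/2 (2*cos(8*π*x/5)) v dx for all v ∈ V.

Multiply both sides by a test function v and integrate from 0 to 5/2:
  ∫_0^5/2 −u''(x) v(x) dx = ∫_0^5/2 f(x) v(x) dx.
Integrate the LHS by parts once:
  ∫_0^5/2 −u'' v dx = −[u'(x) v(x)]_0^5/2 + ∫_0^5/2 u'(x) v'(x) dx.
Thus ∫_0^5/2 u'(x) v'(x) dx = ∫_0^5/2 f(x) v(x) dx + [u'(x) v(x)]_0^5/2.
Choose V so that boundary terms are either known or forced to vanish.
u has homogeneous Neumann: u'(0) = u'(5/2) = 0. So [u' v]_0^5/2 = 0·v(5/2) − 0·v(0) = 0 for any v; take V = H^1(0, 5/2).
Weak formulation: find u (satisfying any essential BC) such that ∫_0^5/2 u'(x) v'(x) dx = ∫_0^5/2 f v dx for all v ∈ V (homogeneous Neumann, so boundary terms vanish).
Substituting f(x) = 2*cos(8*π*x/5), the right-hand side is ∫_0^5/2 (2*cos(8*π*x/5)) v dx.
Compatibility check (pure Neumann): taking v ≡ 1 ∈ V gives 0 = ∫_0^5/2 f dx + (0) − (0), i.e. ∫_0^5/2 f dx must equal u'(0) − u'(5/2) = 0. Indeed ∫_0^5/2 (2*cos(8*π*x/5)) dx = 0, so the data are compatible. The solution is then unique only up to an additive constant (fix it e.g. by requiring ∫_0^5/2 u dx = 0).


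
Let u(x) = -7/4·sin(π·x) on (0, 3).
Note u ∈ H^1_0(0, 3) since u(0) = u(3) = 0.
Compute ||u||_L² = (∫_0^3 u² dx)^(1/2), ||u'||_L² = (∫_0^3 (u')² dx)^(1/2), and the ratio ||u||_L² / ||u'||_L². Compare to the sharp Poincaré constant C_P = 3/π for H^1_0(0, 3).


||u||_L² / ||u'||_L² = 1/π < C_P = 3/π.

u(x) = -7/4·sin(π·x), so u'(x) = -7*π*cos(π*x)/4.
Writing u(x) = A·sin(kπx/L) with A = -7/4 and k = 3, use ∫_0^L sin²(kπx/L) dx = L/2 and ∫_0^L cos²(kπx/L) dx = L/2.
u² = 49/16·sin²(π·x) and (u')² = 49*π^2/16·cos²(π·x), and each of sin², cos² integrates to L/2 = 3/2 over (0, 3).
∫_0^3 u² dx = 147/32, so ||u||_L² = 7*sqrt(6)/8.
∫_0^3 (u')² dx = 147*π^2/32, so ||u'||_L² = 7*sqrt(6)*π/8.
Ratio ||u||_L² / ||u'||_L² = 1/π.
Sharp Poincaré constant on H^1_0(0, 3) is C_P = L/π = 3/π, achieved by sin(π/3·x).
This is the k = 3 harmonic; the ratio L/(kπ) is strictly less than C_P = L/π, consistent with the sharp inequality ||u||_L² ≤ C_P ||u'||_L².


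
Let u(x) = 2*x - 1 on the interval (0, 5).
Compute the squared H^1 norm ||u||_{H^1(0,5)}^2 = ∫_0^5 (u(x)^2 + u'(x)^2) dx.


||u||_{H^1}^2 = 425/3

The H^1 norm (squared) on an interval (0, L) is
  ||u||_{H^1}^2 = ∫_0^L u(x)^2 dx + ∫_0^L u'(x)^2 dx.
Compute u'(x) = 2.
Then u(x)^2 = 4*x**2 - 4*x + 1 and u'(x)^2 = 4.
Integrate each monomial from 0 to 5 using ∫_0^5 c·x^n dx = c·5^(n+1)/(n+1):
  ∫_0^5 u(x)^2 dx = ∫_0^5 (4*x^2 - 4*x + 1) dx. Term by term:
    ∫_0^5 4*x^2 dx = 500/3;  ∫_0^5 -4*x dx = -50;  ∫_0^5 1 dx = 5.
  Sum: 500/3 − 50 + 5 = 365/3.
  ∫_0^5 u'(x)^2 dx = ∫_0^5 (4) dx. Term by term:
    ∫_0^5 4 dx = 20.
Adding: ||u||_{H^1}^2 = 365/3 + 20 = 425/3.


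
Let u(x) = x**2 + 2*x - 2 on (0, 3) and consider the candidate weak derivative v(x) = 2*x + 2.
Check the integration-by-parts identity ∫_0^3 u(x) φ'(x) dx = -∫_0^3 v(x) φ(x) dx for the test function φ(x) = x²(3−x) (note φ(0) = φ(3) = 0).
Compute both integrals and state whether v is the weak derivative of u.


LHS = -189/5, RHS = -189/5. Yes, v = u' weakly.

u(x) = x**2 + 2*x - 2, classical derivative u'(x) = 2*x + 2.
φ(x) = x²(3−x), so φ'(x) = 3*x*(2 - x).
Note φ(0) = φ(3) = 0, so the boundary term u·φ vanishes.
LHS = ∫_0^3 u(x) φ'(x) dx = ∫_0^3 (-3*x^4 + 18*x^2 - 12*x) dx. Term by term:
  ∫_0^3 -3*x^4 dx = -729/5;  ∫_0^3 18*x^2 dx = 162;  ∫_0^3 -12*x dx = -54.
Sum: -729/5 + 162 − 54 = -189/5.
So LHS = -189/5.
∫_0^3 v(x) φ(x) dx = ∫_0^3 (-2*x^4 + 4*x^3 + 6*x^2) dx. Term by term:
  ∫_0^3 -2*x^4 dx = -486/5;  ∫_0^3 4*x^3 dx = 81;  ∫_0^3 6*x^2 dx = 54.
Sum: -486/5 + 81 + 54 = 189/5.
So RHS = -∫_0^3 v(x) φ(x) dx = -189/5.
LHS = RHS, so the identity holds for this test φ.
Moreover u is smooth here and v(x) = u'(x) = 2*x + 2 pointwise, so the identity holds for every test function. Hence v is the weak derivative of u.


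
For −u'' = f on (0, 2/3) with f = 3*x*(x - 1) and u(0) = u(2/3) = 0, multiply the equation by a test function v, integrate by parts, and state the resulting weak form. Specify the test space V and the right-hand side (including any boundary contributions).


V = H^1_0(0, 2/3) (so v(0) = v(2/3) = 0); weak form: ∫_0^2/3 u'v' dx = ∫_0^2/3 (3*x*(x - 1)) v dx for all v ∈ V.

Multiply both sides by a test function v and integrate from 0 to 2/3:
  ∫_0^2/3 −u''(x) v(x) dx = ∫_0^2/3 f(x) v(x) dx.
Integrate the LHS by parts once:
  ∫_0^2/3 −u'' v dx = −[u'(x) v(x)]_0^2/3 + ∫_0^2/3 u'(x) v'(x) dx.
Thus ∫_0^2/3 u'(x) v'(x) dx = ∫_0^2/3 f(x) v(x) dx + [u'(x) v(x)]_0^2/3.
Choose V so that boundary terms are either known or forced to vanish.
u is Dirichlet: u(0) = u(2/3) = 0. Let V = H^1_0(0, 2/3); then v(0) = v(2/3) = 0, and [u' v]_0^2/3 = 0.
Weak formulation: find u (satisfying any essential BC) such that ∫_0^2/3 u'(x) v'(x) dx = ∫_0^2/3 f v dx for all v ∈ V.
Substituting f(x) = 3*x*(x - 1), the right-hand side is ∫_0^2/3 (3*x*(x - 1)) v dx.


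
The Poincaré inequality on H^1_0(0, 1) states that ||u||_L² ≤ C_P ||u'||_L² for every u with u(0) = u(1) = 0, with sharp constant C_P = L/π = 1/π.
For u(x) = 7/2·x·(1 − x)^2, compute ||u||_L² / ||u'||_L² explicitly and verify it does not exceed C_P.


||u||_L² / ||u'||_L² = sqrt(14)/14 < C_P = 1/π.

u(x) = 7/2·x·(1 − x)^2, so u'(x) = 21*x^2/2 - 14*x + 7/2.
u(x) = 7/2·x·(1 − x)^2 vanishes at x = 0 and x = 1, so u ∈ H^1_0(0, 1). Differentiate via the product rule and integrate the resulting polynomials term by term.
  ∫_0^1 u² dx = ∫_0^1 (49*x^6/4 - 49*x^5 + 147*x^4/2 - 49*x^3 + 49*x^2/4) dx. Term by term:
    ∫_0^1 49*x^6/4 dx = 7/4;  ∫_0^1 -49*x^5 dx = -49/6;  ∫_0^1 147*x^4/2 dx = 147/10;
    ∫_0^1 -49*x^3 dx = -49/4;  ∫_0^1 49*x^2/4 dx = 49/12.
  Sum: 7/4 − 49/6 + 147/10 − 49/4 + 49/12 = 7/60.
  ∫_0^1 (u')² dx = ∫_0^1 (441*x^4/4 - 294*x^3 + 539*x^2/2 - 98*x + 49/4) dx. Term by term:
    ∫_0^1 441*x^4/4 dx = 441/20;  ∫_0^1 -294*x^3 dx = -147/2;  ∫_0^1 539*x^2/2 dx = 539/6;
    ∫_0^1 -98*x dx = -49;  ∫_0^1 49/4 dx = 49/4.
  Sum: 441/20 − 147/2 + 539/6 − 49 + 49/4 = 49/30.
∫_0^1 u² dx = 7/60, so ||u||_L² = sqrt(105)/30.
∫_0^1 (u')² dx = 49/30, so ||u'||_L² = 7*sqrt(30)/30.
Ratio ||u||_L² / ||u'||_L² = sqrt(14)/14.
Sharp Poincaré constant on H^1_0(0, 1) is C_P = L/π = 1/π, achieved by sin(π·x).
A polynomial bump cannot attain the sharp Poincaré constant (only the first sine eigenfunction does), so the ratio is strictly less than C_P, consistent with ||u||_L² ≤ C_P ||u'||_L².


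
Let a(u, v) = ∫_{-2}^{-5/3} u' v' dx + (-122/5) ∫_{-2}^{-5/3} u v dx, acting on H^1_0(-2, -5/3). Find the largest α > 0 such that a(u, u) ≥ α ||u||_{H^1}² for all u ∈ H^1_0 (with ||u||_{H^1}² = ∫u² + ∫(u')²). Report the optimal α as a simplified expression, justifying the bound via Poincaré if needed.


α = (-122 + 45*π^2)/(5*(1 + 9*π^2))

Coercivity of a(·,·) on H^1_0(-2, -5/3) means a(u, u) ≥ α ||u||_{H^1}² for every u ∈ H^1_0.
The interval has length L = 1/3, and Poincaré/coercivity depend only on L. Here a(u, u) = ∫(u')² + (-122/5)·∫u².
Here c = -122/5 < 0 with |c| < (π/L)² = 9*π^2, so coercivity still holds. The condition a(u,u) ≥ α||u||_{H^1}² reads (1−α)∫(u')² ≥ (α−c)∫u². Any admissible α is ≤ 1 (rapidly oscillating u have ∫u²/∫(u')² → 0), and α = 1 would force 0 ≥ (1−c)∫u², impossible since c < 1; so 1−α > 0. By the sharp Poincaré inequality on H^1_0 of an interval of length L, ∫(u')² ≥ (π/L)²∫u² with equality for the first sine mode sin(π(x−x₀)/L) (x₀ the left endpoint), so the inequality holds for all u iff (1−α)(π/L)² ≥ α − c, i.e. α ≤ ((π/L)² + c)/((π/L)² + 1) = (1 + c(L/π)²)/(1 + (L/π)²). (Direct route, valid since c ≤ 0: Poincaré gives c∫u² ≥ c(L/π)²∫(u')², so a(u,u) ≥ (1 + c(L/π)²)∫(u')², while ||u||_{H^1}² ≤ (1 + (L/π)²)∫(u')²; dividing yields the same α.) With (π/L)² = 9*π^2 and c = -122/5, the largest admissible constant is α = ((π/L)² + c)/((π/L)² + 1).
Simplifying, α = (-122 + 45*π^2)/(5*(1 + 9*π^2)).


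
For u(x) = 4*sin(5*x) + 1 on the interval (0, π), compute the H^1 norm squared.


||u||_{H^1(0,π)}^2 = 16/5 + 209*π

u'(x) = 20*cos(5*x).
Expand u² and (u')² and integrate term by term on (0, π), using: for integers n ≥ 1, ∫_0^π sin²(nx) dx = ∫_0^π cos²(nx) dx = π/2; for n ≠ n', ∫_0^π sin(nx)sin(n'x) dx = ∫_0^π cos(nx)cos(n'x) dx = 0; and by product-to-sum, ∫_0^π sin(nx)cos(n'x) dx = ½∫_0^π [sin((n+n')x) + sin((n−n')x)] dx, which is 0 when n+n' is even and 2n/(n²−n'²) when n+n' is odd (it need not vanish on (0, π)). For the constant mode: ∫_0^π 1 dx = π, ∫_0^π cos(nx) dx = 0, ∫_0^π sin(nx) dx = (1−(−1)^n)/n.
  u² squared terms: (1)²·∫1 dx = 1·π = π;  (4)²·∫sin(5x)² dx = 16·π/2 = 8*π.
  u² cross terms: 2·(1)·(4)·∫1·sin(5x) dx = 8·(2/5) = 16/5.
  So ∫_0^π u² dx = π + 8*π + 16/5 = 16/5 + 9*π.
  (u')² squared terms: (20)²·∫cos(5x)² dx = 400·π/2 = 200*π.
  So ∫_0^π (u')² dx = 200*π.
||u||_{H^1}^2 = (16/5 + 9*π) + (200*π) = 16/5 + 209*π.


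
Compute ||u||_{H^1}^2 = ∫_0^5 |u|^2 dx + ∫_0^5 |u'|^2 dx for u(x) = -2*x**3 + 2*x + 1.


||u||_{H^1}^2 = 1275950/21

The H^1 norm (squared) on an interval (0, L) is
  ||u||_{H^1}^2 = ∫_0^L u(x)^2 dx + ∫_0^L u'(x)^2 dx.
Compute u'(x) = 2 - 6*x**2.
Then u(x)^2 = 4*x**6 - 8*x**4 - 4*x**3 + 4*x**2 + 4*x + 1 and u'(x)^2 = 36*x**4 - 24*x**2 + 4.
Integrate each monomial from 0 to 5 using ∫_0^5 c·x^n dx = c·5^(n+1)/(n+1):
  ∫_0^5 u(x)^2 dx = ∫_0^5 (4*x^6 - 8*x^4 - 4*x^3 + 4*x^2 + 4*x + 1) dx. Term by term:
    ∫_0^5 4*x^6 dx = 312500/7;  ∫_0^5 -8*x^4 dx = -5000;  ∫_0^5 -4*x^3 dx = -625;
    ∫_0^5 4*x^2 dx = 500/3;  ∫_0^5 4*x dx = 50;  ∫_0^5 1 dx = 5.
  Sum: 312500/7 − 5000 − 625 + 500/3 + 50 + 5 = 824030/21.
  ∫_0^5 u'(x)^2 dx = ∫_0^5 (36*x^4 - 24*x^2 + 4) dx. Term by term:
    ∫_0^5 36*x^4 dx = 22500;  ∫_0^5 -24*x^2 dx = -1000;  ∫_0^5 4 dx = 20.
  Sum: 22500 − 1000 + 20 = 21520.
Adding: ||u||_{H^1}^2 = 824030/21 + 21520 = 1275950/21.


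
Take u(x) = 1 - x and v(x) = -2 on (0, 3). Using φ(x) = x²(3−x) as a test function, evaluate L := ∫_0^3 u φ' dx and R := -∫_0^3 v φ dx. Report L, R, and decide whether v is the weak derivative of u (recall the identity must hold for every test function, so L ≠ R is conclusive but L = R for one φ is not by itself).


LHS = 27/4, RHS = 27/2. No, v is not the weak derivative of u.

u(x) = 1 - x, classical derivative u'(x) = -1.
φ(x) = x²(3−x), so φ'(x) = 3*x*(2 - x).
Note φ(0) = φ(3) = 0, so the boundary term u·φ vanishes.
LHS = ∫_0^3 u(x) φ'(x) dx = ∫_0^3 (3*x^3 - 9*x^2 + 6*x) dx. Term by term:
  ∫_0^3 3*x^3 dx = 243/4;  ∫_0^3 -9*x^2 dx = -81;  ∫_0^3 6*x dx = 27.
Sum: 243/4 − 81 + 27 = 27/4.
So LHS = 27/4.
∫_0^3 v(x) φ(x) dx = ∫_0^3 (2*x^3 - 6*x^2) dx. Term by term:
  ∫_0^3 2*x^3 dx = 81/2;  ∫_0^3 -6*x^2 dx = -54.
Sum: 81/2 − 54 = -27/2.
So RHS = -∫_0^3 v(x) φ(x) dx = 27/2.
LHS − RHS = -27/4 ≠ 0, so the identity fails.
(For a valid weak derivative the identity must hold for EVERY test function, in particular this one. The failure shows v is NOT the weak derivative of u.)
Correct weak derivative would be u'(x) = -1.


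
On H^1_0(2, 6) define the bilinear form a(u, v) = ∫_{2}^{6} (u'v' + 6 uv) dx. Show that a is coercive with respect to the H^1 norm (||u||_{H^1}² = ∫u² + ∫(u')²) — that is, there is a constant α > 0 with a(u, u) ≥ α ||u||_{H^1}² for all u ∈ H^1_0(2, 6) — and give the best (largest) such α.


α = 1

Coercivity of a(·,·) on H^1_0(2, 6) means a(u, u) ≥ α ||u||_{H^1}² for every u ∈ H^1_0.
The interval has length L = 4, and Poincaré/coercivity depend only on L. Here a(u, u) = ∫(u')² + (6)·∫u².
Here c = 6 ≥ 1, so a(u,u) = ∫(u')² + c∫u² ≥ ∫(u')² + ∫u² = ||u||_{H^1}², i.e. α = 1 works. No larger α is possible: a(u,u) ≥ α||u||_{H^1}² means (1−α)∫(u')² ≥ (α−c)∫u², and for the modes u_n = sin(nπ(x−x₀)/L) (x₀ the left endpoint) one has ∫u_n²/∫(u_n')² = (L/(nπ))² → 0, so a(u_n,u_n)/||u_n||_{H^1}² → 1. Hence the optimal constant is α = 1.
Therefore α = 1.


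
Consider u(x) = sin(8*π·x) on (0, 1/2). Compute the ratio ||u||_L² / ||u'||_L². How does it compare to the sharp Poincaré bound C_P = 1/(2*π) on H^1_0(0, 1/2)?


||u||_L² / ||u'||_L² = 1/(8*π) < C_P = 1/(2*π).

u(x) = sin(8*π·x), so u'(x) = 8*π*cos(8*π*x).
Writing u(x) = A·sin(kπx/L) with A = 1 and k = 4, use ∫_0^L sin²(kπx/L) dx = L/2 and ∫_0^L cos²(kπx/L) dx = L/2.
u² = 1·sin²(8*π·x) and (u')² = 64*π^2·cos²(8*π·x), and each of sin², cos² integrates to L/2 = 1/4 over (0, 1/2).
∫_0^1/2 u² dx = 1/4, so ||u||_L² = 1/2.
∫_0^1/2 (u')² dx = 16*π^2, so ||u'||_L² = 4*π.
Ratio ||u||_L² / ||u'||_L² = 1/(8*π).
Sharp Poincaré constant on H^1_0(0, 1/2) is C_P = L/π = 1/(2*π), achieved by sin(2*π·x).
This is the k = 4 harmonic; the ratio L/(kπ) is strictly less than C_P = L/π, consistent with the sharp inequality ||u||_L² ≤ C_P ||u'||_L².


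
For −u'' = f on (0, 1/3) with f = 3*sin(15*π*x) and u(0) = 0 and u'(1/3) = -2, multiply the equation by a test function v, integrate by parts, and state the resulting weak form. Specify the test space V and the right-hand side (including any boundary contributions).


V = {v ∈ H^1(0, 1/3) : v(0) = 0} (test functions vanish at x = 0 where u is specified); weak form: ∫_0^1/3 u'v' dx = ∫_0^1/3 (3*sin(15*π*x)) v dx − 2·v(1/3) for all v ∈ V.

Multiply both sides by a test function v and integrate from 0 to 1/3:
  ∫_0^1/3 −u''(x) v(x) dx = ∫_0^1/3 f(x) v(x) dx.
Integrate the LHS by parts once:
  ∫_0^1/3 −u'' v dx = −[u'(x) v(x)]_0^1/3 + ∫_0^1/3 u'(x) v'(x) dx.
Thus ∫_0^1/3 u'(x) v'(x) dx = ∫_0^1/3 f(x) v(x) dx + [u'(x) v(x)]_0^1/3.
Choose V so that boundary terms are either known or forced to vanish.
Mixed BC: u(0) = 0 (Dirichlet) and u'(1/3) = -2 (Neumann). Define V = {v ∈ H^1(0, 1/3) : v(0) = 0}. Then [u' v]_0^1/3 = u'(1/3)·v(1/3) − u'(0)·0 = − 2·v(1/3).
Weak formulation: find u (satisfying any essential BC) such that ∫_0^1/3 u'(x) v'(x) dx = ∫_0^1/3 f v dx − 2·v(1/3) for all v ∈ V (Dirichlet at 0 absorbed into V; Neumann datum at x = 1/3 contributes the boundary term).
Substituting f(x) = 3*sin(15*π*x), the right-hand side is ∫_0^1/3 (3*sin(15*π*x)) v dx − 2·v(1/3).


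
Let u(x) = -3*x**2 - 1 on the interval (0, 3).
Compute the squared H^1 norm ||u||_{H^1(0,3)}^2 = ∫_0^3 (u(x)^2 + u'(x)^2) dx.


||u||_{H^1}^2 = 4092/5

The H^1 norm (squared) on an interval (0, L) is
  ||u||_{H^1}^2 = ∫_0^L u(x)^2 dx + ∫_0^L u'(x)^2 dx.
Compute u'(x) = -6*x.
Then u(x)^2 = 9*x**4 + 6*x**2 + 1 and u'(x)^2 = 36*x**2.
Integrate each monomial from 0 to 3 using ∫_0^3 c·x^n dx = c·3^(n+1)/(n+1):
  ∫_0^3 u(x)^2 dx = ∫_0^3 (9*x^4 + 6*x^2 + 1) dx. Term by term:
    ∫_0^3 9*x^4 dx = 2187/5;  ∫_0^3 6*x^2 dx = 54;  ∫_0^3 1 dx = 3.
  Sum: 2187/5 + 54 + 3 = 2472/5.
  ∫_0^3 u'(x)^2 dx = ∫_0^3 (36*x^2) dx. Term by term:
    ∫_0^3 36*x^2 dx = 324.
Adding: ||u||_{H^1}^2 = 2472/5 + 324 = 4092/5.


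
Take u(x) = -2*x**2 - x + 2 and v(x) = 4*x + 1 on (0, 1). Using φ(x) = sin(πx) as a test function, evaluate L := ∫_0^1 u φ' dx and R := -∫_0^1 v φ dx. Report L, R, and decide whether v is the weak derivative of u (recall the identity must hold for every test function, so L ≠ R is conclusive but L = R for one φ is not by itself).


LHS = 6/π, RHS = -6/π. No, v is not the weak derivative of u.

u(x) = -2*x**2 - x + 2, classical derivative u'(x) = -4*x - 1.
φ(x) = sin(πx), so φ'(x) = π*cos(π*x).
Note φ(0) = φ(1) = 0, so the boundary term u·φ vanishes.
LHS = ∫_0^1 u(x) φ'(x) dx = ∫_0^1 (-2*π*x^2*cos(π*x) - π*x*cos(π*x) + 2*π*cos(π*x)) dx. Term by term:
  ∫_0^1 2*π*cos(π*x) dx = 0;  ∫_0^1 -π*x*cos(π*x) dx = 2/π;  ∫_0^1 -2*π*x^2*cos(π*x) dx = 4/π.
Sum: 0 + 2/π + 4/π = 6/π.
So LHS = 6/π.
∫_0^1 v(x) φ(x) dx = ∫_0^1 (4*x*sin(π*x) + sin(π*x)) dx. Term by term:
  ∫_0^1 4*x*sin(π*x) dx = 4/π;  ∫_0^1 sin(π*x) dx = 2/π.
Sum: 4/π + 2/π = 6/π.
So RHS = -∫_0^1 v(x) φ(x) dx = -6/π.
LHS − RHS = 12/π ≠ 0, so the identity fails.
(For a valid weak derivative the identity must hold for EVERY test function, in particular this one. The failure shows v is NOT the weak derivative of u.)
Correct weak derivative would be u'(x) = -4*x - 1.


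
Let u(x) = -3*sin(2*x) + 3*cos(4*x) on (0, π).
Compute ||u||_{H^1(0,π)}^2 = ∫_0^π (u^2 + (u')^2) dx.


||u||_{H^1(0,π)}^2 = 99*π

u'(x) = -12*sin(4*x) - 6*cos(2*x).
Expand u² and (u')² and integrate term by term on (0, π), using: for integers n ≥ 1, ∫_0^π sin²(nx) dx = ∫_0^π cos²(nx) dx = π/2; for n ≠ n', ∫_0^π sin(nx)sin(n'x) dx = ∫_0^π cos(nx)cos(n'x) dx = 0; and by product-to-sum, ∫_0^π sin(nx)cos(n'x) dx = ½∫_0^π [sin((n+n')x) + sin((n−n')x)] dx, which is 0 when n+n' is even and 2n/(n²−n'²) when n+n' is odd (it need not vanish on (0, π)).
  u² squared terms: (-3)²·∫sin(2x)² dx = 9·π/2 = 9*π/2;  (3)²·∫cos(4x)² dx = 9·π/2 = 9*π/2.
  u² cross terms: 2·(-3)·(3)·∫sin(2x)·cos(4x) dx = -18·(0) = 0.
  So ∫_0^π u² dx = 9*π/2 + 9*π/2 + 0 = 9*π.
  (u')² squared terms: (-12)²·∫sin(4x)² dx = 144·π/2 = 72*π;  (-6)²·∫cos(2x)² dx = 36·π/2 = 18*π.
  (u')² cross terms: 2·(-12)·(-6)·∫sin(4x)·cos(2x) dx = 144·(0) = 0.
  So ∫_0^π (u')² dx = 72*π + 18*π + 0 = 90*π.
||u||_{H^1}^2 = (9*π) + (90*π) = 99*π.


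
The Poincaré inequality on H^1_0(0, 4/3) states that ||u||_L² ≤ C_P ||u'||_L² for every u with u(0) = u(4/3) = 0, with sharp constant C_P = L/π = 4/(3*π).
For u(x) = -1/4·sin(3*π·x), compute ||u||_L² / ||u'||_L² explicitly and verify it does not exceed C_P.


||u||_L² / ||u'||_L² = 1/(3*π) < C_P = 4/(3*π).

u(x) = -1/4·sin(3*π·x), so u'(x) = -3*π*cos(3*π*x)/4.
Writing u(x) = A·sin(kπx/L) with A = -1/4 and k = 4, use ∫_0^L sin²(kπx/L) dx = L/2 and ∫_0^L cos²(kπx/L) dx = L/2.
u² = 1/16·sin²(3*π·x) and (u')² = 9*π^2/16·cos²(3*π·x), and each of sin², cos² integrates to L/2 = 2/3 over (0, 4/3).
∫_0^4/3 u² dx = 1/24, so ||u||_L² = sqrt(6)/12.
∫_0^4/3 (u')² dx = 3*π^2/8, so ||u'||_L² = sqrt(6)*π/4.
Ratio ||u||_L² / ||u'||_L² = 1/(3*π).
Sharp Poincaré constant on H^1_0(0, 4/3) is C_P = L/π = 4/(3*π), achieved by sin(3*π/4·x).
This is the k = 4 harmonic; the ratio L/(kπ) is strictly less than C_P = L/π, consistent with the sharp inequality ||u||_L² ≤ C_P ||u'||_L².


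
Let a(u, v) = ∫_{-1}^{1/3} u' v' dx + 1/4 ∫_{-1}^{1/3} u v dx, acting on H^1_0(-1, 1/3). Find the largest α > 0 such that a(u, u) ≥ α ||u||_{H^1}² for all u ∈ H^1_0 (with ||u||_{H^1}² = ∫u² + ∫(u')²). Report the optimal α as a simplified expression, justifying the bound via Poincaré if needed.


α = (4 + 9*π^2)/(16 + 9*π^2)

Coercivity of a(·,·) on H^1_0(-1, 1/3) means a(u, u) ≥ α ||u||_{H^1}² for every u ∈ H^1_0.
The interval has length L = 4/3, and Poincaré/coercivity depend only on L. Here a(u, u) = ∫(u')² + (1/4)·∫u².
Here 0 < c = 1/4 < 1. The condition a(u,u) ≥ α||u||_{H^1}² reads (1−α)∫(u')² ≥ (α−c)∫u². Any admissible α is ≤ 1 (rapidly oscillating u have ∫u²/∫(u')² → 0), and α = 1 would force 0 ≥ (1−c)∫u², impossible since c < 1; so 1−α > 0. By the sharp Poincaré inequality on H^1_0 of an interval of length L, ∫(u')² ≥ (π/L)²∫u² with equality for the first sine mode sin(π(x−x₀)/L) (x₀ the left endpoint), so the inequality holds for all u iff (1−α)(π/L)² ≥ α − c, i.e. α ≤ ((π/L)² + c)/((π/L)² + 1) = (1 + c(L/π)²)/(1 + (L/π)²). With (π/L)² = 9*π^2/16 and c = 1/4, the largest admissible constant is α = ((π/L)² + c)/((π/L)² + 1).
Simplifying, α = (4 + 9*π^2)/(16 + 9*π^2).


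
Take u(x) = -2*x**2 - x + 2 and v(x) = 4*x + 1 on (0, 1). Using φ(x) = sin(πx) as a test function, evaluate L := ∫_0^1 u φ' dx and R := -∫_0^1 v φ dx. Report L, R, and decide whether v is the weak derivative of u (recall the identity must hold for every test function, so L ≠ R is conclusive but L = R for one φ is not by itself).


LHS = 6/π, RHS = -6/π. No, v is not the weak derivative of u.

u(x) = -2*x**2 - x + 2, classical derivative u'(x) = -4*x - 1.
φ(x) = sin(πx), so φ'(x) = π*cos(π*x).
Note φ(0) = φ(1) = 0, so the boundary term u·φ vanishes.
LHS = ∫_0^1 u(x) φ'(x) dx = ∫_0^1 (-2*π*x^2*cos(π*x) - π*x*cos(π*x) + 2*π*cos(π*x)) dx. Term by term:
  ∫_0^1 2*π*cos(π*x) dx = 0;  ∫_0^1 -π*x*cos(π*x) dx = 2/π;  ∫_0^1 -2*π*x^2*cos(π*x) dx = 4/π.
Sum: 0 + 2/π + 4/π = 6/π.
So LHS = 6/π.
∫_0^1 v(x) φ(x) dx = ∫_0^1 (4*x*sin(π*x) + sin(π*x)) dx. Term by term:
  ∫_0^1 4*x*sin(π*x) dx = 4/π;  ∫_0^1 sin(π*x) dx = 2/π.
Sum: 4/π + 2/π = 6/π.
So RHS = -∫_0^1 v(x) φ(x) dx = -6/π.
LHS − RHS = 12/π ≠ 0, so the identity fails.
(For a valid weak derivative the identity must hold for EVERY test function, in particular this one. The failure shows v is NOT the weak derivative of u.)
Correct weak derivative would be u'(x) = -4*x - 1.


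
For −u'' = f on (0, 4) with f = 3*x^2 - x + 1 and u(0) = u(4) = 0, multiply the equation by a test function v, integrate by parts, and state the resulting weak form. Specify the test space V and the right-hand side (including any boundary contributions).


V = H^1_0(0, 4) (so v(0) = v(4) = 0); weak form: ∫_0^4 u'v' dx = ∫_0^4 (3*x^2 - x + 1) v dx for all v ∈ V.

Multiply both sides by a test function v and integrate from 0 to 4:
  ∫_0^4 −u''(x) v(x) dx = ∫_0^4 f(x) v(x) dx.
Integrate the LHS by parts once:
  ∫_0^4 −u'' v dx = −[u'(x) v(x)]_0^4 + ∫_0^4 u'(x) v'(x) dx.
Thus ∫_0^4 u'(x) v'(x) dx = ∫_0^4 f(x) v(x) dx + [u'(x) v(x)]_0^4.
Choose V so that boundary terms are either known or forced to vanish.
u is Dirichlet: u(0) = u(4) = 0. Let V = H^1_0(0, 4); then v(0) = v(4) = 0, and [u' v]_0^4 = 0.
Weak formulation: find u (satisfying any essential BC) such that ∫_0^4 u'(x) v'(x) dx = ∫_0^4 f v dx for all v ∈ V.
Substituting f(x) = 3*x^2 - x + 1, the right-hand side is ∫_0^4 (3*x^2 - x + 1) v dx.


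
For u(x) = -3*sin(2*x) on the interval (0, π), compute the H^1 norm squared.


||u||_{H^1(0,π)}^2 = 45*π/2

u'(x) = -6*cos(2*x).
Expand u² and (u')² and integrate term by term on (0, π), using: for integers n ≥ 1, ∫_0^π sin²(nx) dx = ∫_0^π cos²(nx) dx = π/2; for n ≠ n', ∫_0^π sin(nx)sin(n'x) dx = ∫_0^π cos(nx)cos(n'x) dx = 0; and by product-to-sum, ∫_0^π sin(nx)cos(n'x) dx = ½∫_0^π [sin((n+n')x) + sin((n−n')x)] dx, which is 0 when n+n' is even and 2n/(n²−n'²) when n+n' is odd (it need not vanish on (0, π)).
  u² squared terms: (-3)²·∫sin(2x)² dx = 9·π/2 = 9*π/2.
  So ∫_0^π u² dx = 9*π/2.
  (u')² squared terms: (-6)²·∫cos(2x)² dx = 36·π/2 = 18*π.
  So ∫_0^π (u')² dx = 18*π.
||u||_{H^1}^2 = (9*π/2) + (18*π) = 45*π/2.


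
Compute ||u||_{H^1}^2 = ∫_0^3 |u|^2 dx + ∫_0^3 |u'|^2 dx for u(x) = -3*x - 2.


||u||_{H^1}^2 = 174

The H^1 norm (squared) on an interval (0, L) is
  ||u||_{H^1}^2 = ∫_0^L u(x)^2 dx + ∫_0^L u'(x)^2 dx.
Compute u'(x) = -3.
Then u(x)^2 = 9*x**2 + 12*x + 4 and u'(x)^2 = 9.
Integrate each monomial from 0 to 3 using ∫_0^3 c·x^n dx = c·3^(n+1)/(n+1):
  ∫_0^3 u(x)^2 dx = ∫_0^3 (9*x^2 + 12*x + 4) dx. Term by term:
    ∫_0^3 9*x^2 dx = 81;  ∫_0^3 12*x dx = 54;  ∫_0^3 4 dx = 12.
  Sum: 81 + 54 + 12 = 147.
  ∫_0^3 u'(x)^2 dx = ∫_0^3 (9) dx. Term by term:
    ∫_0^3 9 dx = 27.
Adding: ||u||_{H^1}^2 = 147 + 27 = 174.


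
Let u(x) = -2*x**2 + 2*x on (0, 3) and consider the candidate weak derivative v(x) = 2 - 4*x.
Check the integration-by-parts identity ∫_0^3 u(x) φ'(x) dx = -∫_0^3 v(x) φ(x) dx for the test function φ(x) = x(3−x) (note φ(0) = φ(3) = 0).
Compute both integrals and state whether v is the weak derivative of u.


LHS = 18, RHS = 18. Yes, v = u' weakly.

u(x) = -2*x**2 + 2*x, classical derivative u'(x) = 2 - 4*x.
φ(x) = x(3−x), so φ'(x) = 3 - 2*x.
Note φ(0) = φ(3) = 0, so the boundary term u·φ vanishes.
LHS = ∫_0^3 u(x) φ'(x) dx = ∫_0^3 (4*x^3 - 10*x^2 + 6*x) dx. Term by term:
  ∫_0^3 4*x^3 dx = 81;  ∫_0^3 -10*x^2 dx = -90;  ∫_0^3 6*x dx = 27.
Sum: 81 − 90 + 27 = 18.
So LHS = 18.
∫_0^3 v(x) φ(x) dx = ∫_0^3 (4*x^3 - 14*x^2 + 6*x) dx. Term by term:
  ∫_0^3 4*x^3 dx = 81;  ∫_0^3 -14*x^2 dx = -126;  ∫_0^3 6*x dx = 27.
Sum: 81 − 126 + 27 = -18.
So RHS = -∫_0^3 v(x) φ(x) dx = 18.
LHS = RHS, so the identity holds for this test φ.
Moreover u is smooth here and v(x) = u'(x) = 2 - 4*x pointwise, so the identity holds for every test function. Hence v is the weak derivative of u.


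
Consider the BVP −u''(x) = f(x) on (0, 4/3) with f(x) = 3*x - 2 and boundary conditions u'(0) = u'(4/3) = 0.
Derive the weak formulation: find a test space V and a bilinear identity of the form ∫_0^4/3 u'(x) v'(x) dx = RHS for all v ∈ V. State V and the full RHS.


V = H^1(0, 4/3) (no boundary constraint on v; u is determined up to an additive constant); weak form: ∫_0^4/3 u'v' dx = ∫_0^4/3 (3*x - 2) v dx for all v ∈ V.

Multiply both sides by a test function v and integrate from 0 to 4/3:
  ∫_0^4/3 −u''(x) v(x) dx = ∫_0^4/3 f(x) v(x) dx.
Integrate the LHS by parts once:
  ∫_0^4/3 −u'' v dx = −[u'(x) v(x)]_0^4/3 + ∫_0^4/3 u'(x) v'(x) dx.
Thus ∫_0^4/3 u'(x) v'(x) dx = ∫_0^4/3 f(x) v(x) dx + [u'(x) v(x)]_0^4/3.
Choose V so that boundary terms are either known or forced to vanish.
u has homogeneous Neumann: u'(0) = u'(4/3) = 0. So [u' v]_0^4/3 = 0·v(4/3) − 0·v(0) = 0 for any v; take V = H^1(0, 4/3).
Weak formulation: find u (satisfying any essential BC) such that ∫_0^4/3 u'(x) v'(x) dx = ∫_0^4/3 f v dx for all v ∈ V (homogeneous Neumann, so boundary terms vanish).
Substituting f(x) = 3*x - 2, the right-hand side is ∫_0^4/3 (3*x - 2) v dx.
Compatibility check (pure Neumann): taking v ≡ 1 ∈ V gives 0 = ∫_0^4/3 f dx + (0) − (0), i.e. ∫_0^4/3 f dx must equal u'(0) − u'(4/3) = 0. Indeed ∫_0^4/3 (3*x - 2) dx = 0, so the data are compatible. The solution is then unique only up to an additive constant (fix it e.g. by requiring ∫_0^4/3 u dx = 0).


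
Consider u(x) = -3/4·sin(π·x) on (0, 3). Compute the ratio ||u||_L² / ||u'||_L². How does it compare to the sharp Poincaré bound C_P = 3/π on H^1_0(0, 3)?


||u||_L² / ||u'||_L² = 1/π < C_P = 3/π.

u(x) = -3/4·sin(π·x), so u'(x) = -3*π*cos(π*x)/4.
Writing u(x) = A·sin(kπx/L) with A = -3/4 and k = 3, use ∫_0^L sin²(kπx/L) dx = L/2 and ∫_0^L cos²(kπx/L) dx = L/2.
u² = 9/16·sin²(π·x) and (u')² = 9*π^2/16·cos²(π·x), and each of sin², cos² integrates to L/2 = 3/2 over (0, 3).
∫_0^3 u² dx = 27/32, so ||u||_L² = 3*sqrt(6)/8.
∫_0^3 (u')² dx = 27*π^2/32, so ||u'||_L² = 3*sqrt(6)*π/8.
Ratio ||u||_L² / ||u'||_L² = 1/π.
Sharp Poincaré constant on H^1_0(0, 3) is C_P = L/π = 3/π, achieved by sin(π/3·x).
This is the k = 3 harmonic; the ratio L/(kπ) is strictly less than C_P = L/π, consistent with the sharp inequality ||u||_L² ≤ C_P ||u'||_L².


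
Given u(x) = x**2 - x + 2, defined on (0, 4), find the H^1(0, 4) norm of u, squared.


||u||_{H^1}^2 = 1124/5

The H^1 norm (squared) on an interval (0, L) is
  ||u||_{H^1}^2 = ∫_0^L u(x)^2 dx + ∫_0^L u'(x)^2 dx.
Compute u'(x) = 2*x - 1.
Then u(x)^2 = x**4 - 2*x**3 + 5*x**2 - 4*x + 4 and u'(x)^2 = 4*x**2 - 4*x + 1.
Integrate each monomial from 0 to 4 using ∫_0^4 c·x^n dx = c·4^(n+1)/(n+1):
  ∫_0^4 u(x)^2 dx = ∫_0^4 (x^4 - 2*x^3 + 5*x^2 - 4*x + 4) dx. Term by term:
    ∫_0^4 x^4 dx = 1024/5;  ∫_0^4 -2*x^3 dx = -128;  ∫_0^4 5*x^2 dx = 320/3;
    ∫_0^4 -4*x dx = -32;  ∫_0^4 4 dx = 16.
  Sum: 1024/5 − 128 + 320/3 − 32 + 16 = 2512/15.
  ∫_0^4 u'(x)^2 dx = ∫_0^4 (4*x^2 - 4*x + 1) dx. Term by term:
    ∫_0^4 4*x^2 dx = 256/3;  ∫_0^4 -4*x dx = -32;  ∫_0^4 1 dx = 4.
  Sum: 256/3 − 32 + 4 = 172/3.
Adding: ||u||_{H^1}^2 = 2512/15 + 172/3 = 1124/5.


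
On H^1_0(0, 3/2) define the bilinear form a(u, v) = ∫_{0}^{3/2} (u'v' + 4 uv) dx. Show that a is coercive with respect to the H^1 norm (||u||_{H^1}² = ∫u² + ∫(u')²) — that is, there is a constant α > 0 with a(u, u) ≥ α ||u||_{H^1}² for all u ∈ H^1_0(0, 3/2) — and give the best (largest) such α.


α = 1

Coercivity of a(·,·) on H^1_0(0, 3/2) means a(u, u) ≥ α ||u||_{H^1}² for every u ∈ H^1_0.
The interval has length L = 3/2, and Poincaré/coercivity depend only on L. Here a(u, u) = ∫(u')² + (4)·∫u².
Here c = 4 ≥ 1, so a(u,u) = ∫(u')² + c∫u² ≥ ∫(u')² + ∫u² = ||u||_{H^1}², i.e. α = 1 works. No larger α is possible: a(u,u) ≥ α||u||_{H^1}² means (1−α)∫(u')² ≥ (α−c)∫u², and for the modes u_n = sin(nπ(x−x₀)/L) (x₀ the left endpoint) one has ∫u_n²/∫(u_n')² = (L/(nπ))² → 0, so a(u_n,u_n)/||u_n||_{H^1}² → 1. Hence the optimal constant is α = 1.
Therefore α = 1.


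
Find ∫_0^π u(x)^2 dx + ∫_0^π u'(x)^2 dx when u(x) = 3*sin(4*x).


||u||_{H^1(0,π)}^2 = 153*π/2

u'(x) = 12*cos(4*x).
Expand u² and (u')² and integrate term by term on (0, π), using: for integers n ≥ 1, ∫_0^π sin²(nx) dx = ∫_0^π cos²(nx) dx = π/2; for n ≠ n', ∫_0^π sin(nx)sin(n'x) dx = ∫_0^π cos(nx)cos(n'x) dx = 0; and by product-to-sum, ∫_0^π sin(nx)cos(n'x) dx = ½∫_0^π [sin((n+n')x) + sin((n−n')x)] dx, which is 0 when n+n' is even and 2n/(n²−n'²) when n+n' is odd (it need not vanish on (0, π)).
  u² squared terms: (3)²·∫sin(4x)² dx = 9·π/2 = 9*π/2.
  So ∫_0^π u² dx = 9*π/2.
  (u')² squared terms: (12)²·∫cos(4x)² dx = 144·π/2 = 72*π.
  So ∫_0^π (u')² dx = 72*π.
||u||_{H^1}^2 = (9*π/2) + (72*π) = 153*π/2.


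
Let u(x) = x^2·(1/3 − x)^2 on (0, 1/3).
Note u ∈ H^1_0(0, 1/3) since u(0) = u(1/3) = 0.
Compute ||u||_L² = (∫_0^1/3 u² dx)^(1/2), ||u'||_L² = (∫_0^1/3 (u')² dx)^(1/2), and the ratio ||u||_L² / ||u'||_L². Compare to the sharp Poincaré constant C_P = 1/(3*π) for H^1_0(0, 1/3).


||u||_L² / ||u'||_L² = sqrt(3)/18 < C_P = 1/(3*π).

u(x) = x^2·(1/3 − x)^2, so u'(x) = 2*x*(3*x - 1)*(6*x - 1)/9.
u(x) = x^2·(1/3 − x)^2 vanishes at x = 0 and x = 1/3, so u ∈ H^1_0(0, 1/3). Differentiate via the product rule and integrate the resulting polynomials term by term.
  ∫_0^1/3 u² dx = ∫_0^1/3 (x^8 - 4*x^7/3 + 2*x^6/3 - 4*x^5/27 + x^4/81) dx. Term by term:
    ∫_0^1/3 x^8 dx = 1/177147;  ∫_0^1/3 -4*x^7/3 dx = -1/39366;  ∫_0^1/3 2*x^6/3 dx = 2/45927;
    ∫_0^1/3 -4*x^5/27 dx = -2/59049;  ∫_0^1/3 x^4/81 dx = 1/98415.
  Sum: 1/177147 − 1/39366 + 2/45927 − 2/59049 + 1/98415 = 1/12400290.
  ∫_0^1/3 (u')² dx = ∫_0^1/3 (16*x^6 - 16*x^5 + 52*x^4/9 - 8*x^3/9 + 4*x^2/81) dx. Term by term:
    ∫_0^1/3 16*x^6 dx = 16/15309;  ∫_0^1/3 -16*x^5 dx = -8/2187;  ∫_0^1/3 52*x^4/9 dx = 52/10935;
    ∫_0^1/3 -8*x^3/9 dx = -2/729;  ∫_0^1/3 4*x^2/81 dx = 4/6561.
  Sum: 16/15309 − 8/2187 + 52/10935 − 2/729 + 4/6561 = 2/229635.
∫_0^1/3 u² dx = 1/12400290, so ||u||_L² = sqrt(210)/51030.
∫_0^1/3 (u')² dx = 2/229635, so ||u'||_L² = sqrt(70)/2835.
Ratio ||u||_L² / ||u'||_L² = sqrt(3)/18.
Sharp Poincaré constant on H^1_0(0, 1/3) is C_P = L/π = 1/(3*π), achieved by sin(3*π·x).
A polynomial bump cannot attain the sharp Poincaré constant (only the first sine eigenfunction does), so the ratio is strictly less than C_P, consistent with ||u||_L² ≤ C_P ||u'||_L².


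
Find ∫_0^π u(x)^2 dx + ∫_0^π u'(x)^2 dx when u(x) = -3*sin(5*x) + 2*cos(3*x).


||u||_{H^1(0,π)}^2 = 137*π

u'(x) = -6*sin(3*x) - 15*cos(5*x).
Expand u² and (u')² and integrate term by term on (0, π), using: for integers n ≥ 1, ∫_0^π sin²(nx) dx = ∫_0^π cos²(nx) dx = π/2; for n ≠ n', ∫_0^π sin(nx)sin(n'x) dx = ∫_0^π cos(nx)cos(n'x) dx = 0; and by product-to-sum, ∫_0^π sin(nx)cos(n'x) dx = ½∫_0^π [sin((n+n')x) + sin((n−n')x)] dx, which is 0 when n+n' is even and 2n/(n²−n'²) when n+n' is odd (it need not vanish on (0, π)).
  u² squared terms: (-3)²·∫sin(5x)² dx = 9·π/2 = 9*π/2;  (2)²·∫cos(3x)² dx = 4·π/2 = 2*π.
  u² cross terms: 2·(-3)·(2)·∫sin(5x)·cos(3x) dx = -12·(0) = 0.
  So ∫_0^π u² dx = 9*π/2 + 2*π + 0 = 13*π/2.
  (u')² squared terms: (-15)²·∫cos(5x)² dx = 225·π/2 = 225*π/2;  (-6)²·∫sin(3x)² dx = 36·π/2 = 18*π.
  (u')² cross terms: 2·(-15)·(-6)·∫cos(5x)·sin(3x) dx = 180·(0) = 0.
  So ∫_0^π (u')² dx = 225*π/2 + 18*π + 0 = 261*π/2.
||u||_{H^1}^2 = (13*π/2) + (261*π/2) = 137*π.


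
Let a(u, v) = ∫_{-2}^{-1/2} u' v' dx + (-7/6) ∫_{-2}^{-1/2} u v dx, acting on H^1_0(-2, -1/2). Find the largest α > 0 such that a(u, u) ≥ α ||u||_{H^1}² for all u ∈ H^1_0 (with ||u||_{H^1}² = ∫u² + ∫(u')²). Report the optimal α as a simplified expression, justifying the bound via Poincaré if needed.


α = (-21 + 8*π^2)/(2*(9 + 4*π^2))

Coercivity of a(·,·) on H^1_0(-2, -1/2) means a(u, u) ≥ α ||u||_{H^1}² for every u ∈ H^1_0.
The interval has length L = 3/2, and Poincaré/coercivity depend only on L. Here a(u, u) = ∫(u')² + (-7/6)·∫u².
Here c = -7/6 < 0 with |c| < (π/L)² = 4*π^2/9, so coercivity still holds. The condition a(u,u) ≥ α||u||_{H^1}² reads (1−α)∫(u')² ≥ (α−c)∫u². Any admissible α is ≤ 1 (rapidly oscillating u have ∫u²/∫(u')² → 0), and α = 1 would force 0 ≥ (1−c)∫u², impossible since c < 1; so 1−α > 0. By the sharp Poincaré inequality on H^1_0 of an interval of length L, ∫(u')² ≥ (π/L)²∫u² with equality for the first sine mode sin(π(x−x₀)/L) (x₀ the left endpoint), so the inequality holds for all u iff (1−α)(π/L)² ≥ α − c, i.e. α ≤ ((π/L)² + c)/((π/L)² + 1) = (1 + c(L/π)²)/(1 + (L/π)²). (Direct route, valid since c ≤ 0: Poincaré gives c∫u² ≥ c(L/π)²∫(u')², so a(u,u) ≥ (1 + c(L/π)²)∫(u')², while ||u||_{H^1}² ≤ (1 + (L/π)²)∫(u')²; dividing yields the same α.) With (π/L)² = 4*π^2/9 and c = -7/6, the largest admissible constant is α = ((π/L)² + c)/((π/L)² + 1).
Simplifying, α = (-21 + 8*π^2)/(2*(9 + 4*π^2)).
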